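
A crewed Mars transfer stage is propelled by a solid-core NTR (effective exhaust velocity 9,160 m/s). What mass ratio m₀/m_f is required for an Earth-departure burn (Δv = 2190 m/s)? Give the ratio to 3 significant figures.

m₀/m_f = exp(Δv / v_e) = exp(2190 / 9160.0) = exp(0.2391) = 1.2701.

mass ratio ≈ 1.27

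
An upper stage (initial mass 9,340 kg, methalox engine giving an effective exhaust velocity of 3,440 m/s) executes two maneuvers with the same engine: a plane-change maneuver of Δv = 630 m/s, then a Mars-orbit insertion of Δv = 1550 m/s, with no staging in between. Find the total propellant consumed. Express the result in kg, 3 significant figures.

total propellant consumed ≈ 4380 kg

After the first burn: m = 9340 × exp(−630/3440.0) = 9340 × 0.83265 = 7,776.95 kg.
After the second burn: m = 7,776.95 × exp(−1550/3440.0) = 7,776.95 × 0.63726 = 4,955.94 kg.
Total propellant = m₀ − m_final = 9340 − 4,955.94 = 4,384.06 kg.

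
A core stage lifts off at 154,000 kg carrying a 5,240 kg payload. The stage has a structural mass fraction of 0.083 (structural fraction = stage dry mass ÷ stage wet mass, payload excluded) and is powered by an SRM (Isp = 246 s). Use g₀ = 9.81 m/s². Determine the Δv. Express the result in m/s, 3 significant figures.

Δv ≈ 5240 m/s

Stage wet mass = m₀ − payload = 154,000 − 5,240 = 148,760 kg.
Stage dry mass = ε × stage wet mass = 0.083 × 148,760 = 12,347.1 kg.
Burnout mass m_f = stage dry + payload = 12,347.1 + 5,240 = 17,587.1 kg.
v_e = Isp · g₀ = 246 × 9.81 = 2413.3 m/s.
Δv = v_e · ln(154,000/17,587.1) = 2413.3 × ln(8.756) = 2413.3 × 2.1698 ≈ 5236 m/s.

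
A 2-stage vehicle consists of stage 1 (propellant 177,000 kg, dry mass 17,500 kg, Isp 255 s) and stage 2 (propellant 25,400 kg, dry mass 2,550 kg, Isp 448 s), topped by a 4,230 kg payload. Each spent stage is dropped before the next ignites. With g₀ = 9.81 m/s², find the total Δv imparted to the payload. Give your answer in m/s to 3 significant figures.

Δv ≈ 10600 m/s

Ignition mass of stage 1 = 177,000+17,500 + 25,400+2,550 + 4,230 = 226,680 kg.
Stage 1: m₀ = 226,680 kg, m_f = 226,680 − 177,000 = 49,680 kg; Δv = 255×9.81×ln(4.563) = 2501.6×1.5179 ≈ 3797 m/s.
Stage 2: m₀ = 32,180 kg, m_f = 32,180 − 25,400 = 6,780 kg; Δv = 448×9.81×ln(4.746) = 4394.9×1.5574 ≈ 6844 m/s.
Total Δv = 3797 + 6844 = 10641 m/s.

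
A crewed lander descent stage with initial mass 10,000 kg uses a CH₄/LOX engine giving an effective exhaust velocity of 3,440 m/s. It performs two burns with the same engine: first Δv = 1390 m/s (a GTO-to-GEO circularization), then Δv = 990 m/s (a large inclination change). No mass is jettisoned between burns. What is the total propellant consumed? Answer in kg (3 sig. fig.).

After the first burn: m = 10000 × exp(−1390/3440.0) = 10000 × 0.66760 = 6,676 kg.
After the second burn: m = 6,676 × exp(−990/3440.0) = 6,676 × 0.74992 = 5,006.47 kg.
Total propellant = m₀ − m_final = 10000 − 5,006.47 = 4,993.53 kg.

total propellant consumed ≈ 4990 kg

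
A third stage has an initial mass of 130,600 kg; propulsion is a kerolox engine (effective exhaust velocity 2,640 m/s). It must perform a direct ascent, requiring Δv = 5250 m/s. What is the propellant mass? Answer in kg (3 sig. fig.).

By the Tsiolkovsky rocket equation, m₀/m_f = exp(Δv / v_e) = exp(5250 / 2640.0) = exp(1.9886) = 7.3056.
m_f = 130,600 / 7.3056 = 17,876.7 kg, so propellant = m₀ − m_f = 130,600 − 17,876.7 = 112,723.3 kg.

propellant mass ≈ 113000 kg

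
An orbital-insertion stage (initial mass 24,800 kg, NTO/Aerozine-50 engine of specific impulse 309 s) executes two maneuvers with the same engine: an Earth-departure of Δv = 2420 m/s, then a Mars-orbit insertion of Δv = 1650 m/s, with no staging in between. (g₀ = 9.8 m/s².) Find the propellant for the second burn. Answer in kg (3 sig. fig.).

propellant for the second burn ≈ 4690 kg

v_e = Isp · g₀ = 309 × 9.8 = 3028.2 m/s.
After the first burn: m = 24800 × exp(−2420/3028.2) = 24800 × 0.44971 = 11,152.8 kg.
After the second burn: m = 11,152.8 × exp(−1650/3028.2) = 11,152.8 × 0.57991 = 6,467.62 kg.
Second-burn propellant = 11,152.8 − 6,467.62 = 4,685.18 kg.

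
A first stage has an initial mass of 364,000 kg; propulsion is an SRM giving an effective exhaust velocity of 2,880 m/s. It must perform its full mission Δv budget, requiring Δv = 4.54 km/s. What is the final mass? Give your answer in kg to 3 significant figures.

Rocket equation: m₀/m_f = exp(Δv / v_e) = exp(4540 / 2880.0) = exp(1.5764) = 4.8375.
m_f = m₀ / 4.8375 = 364,000 / 4.8375 = 75,245.5 kg.

final mass ≈ 75200 kg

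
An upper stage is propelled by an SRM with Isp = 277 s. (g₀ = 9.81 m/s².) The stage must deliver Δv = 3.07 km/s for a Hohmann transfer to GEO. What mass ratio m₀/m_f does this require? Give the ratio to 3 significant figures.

v_e = Isp · g₀ = 277 × 9.81 = 2717.4 m/s.
Using Δv = v_e ln(m₀/m_f): m₀/m_f = exp(Δv / v_e) = exp(3070 / 2717.4) = exp(1.1298) = 3.0949.

mass ratio ≈ 3.09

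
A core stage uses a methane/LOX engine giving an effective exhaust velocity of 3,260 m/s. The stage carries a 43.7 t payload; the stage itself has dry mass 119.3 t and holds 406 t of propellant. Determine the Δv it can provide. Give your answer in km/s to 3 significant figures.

m₀ = payload + dry + propellant = 43.7 + 119.3 + 406 = 569 t.
m_f = payload + dry = 43.7 + 119.3 = 163 t.
Δv = v_e · ln(m₀/m_f) = 3260.0 × ln(3.491) = 3260.0 × 1.2501 ≈ 4075.4 m/s.

Δv ≈ 4.08 km/s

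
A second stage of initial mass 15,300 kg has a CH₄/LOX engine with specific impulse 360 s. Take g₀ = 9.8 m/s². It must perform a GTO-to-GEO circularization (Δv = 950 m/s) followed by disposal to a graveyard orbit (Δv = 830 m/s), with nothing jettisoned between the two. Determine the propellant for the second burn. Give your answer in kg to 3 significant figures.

propellant for the second burn ≈ 2450 kg

v_e = Isp · g₀ = 360 × 9.8 = 3528.0 m/s.
After the first burn: m = 15300 × exp(−950/3528.0) = 15300 × 0.76393 = 11,688.1 kg.
After the second burn: m = 11,688.1 × exp(−830/3528.0) = 11,688.1 × 0.79036 = 9,237.81 kg.
Second-burn propellant = 11,688.1 − 9,237.81 = 2,450.29 kg.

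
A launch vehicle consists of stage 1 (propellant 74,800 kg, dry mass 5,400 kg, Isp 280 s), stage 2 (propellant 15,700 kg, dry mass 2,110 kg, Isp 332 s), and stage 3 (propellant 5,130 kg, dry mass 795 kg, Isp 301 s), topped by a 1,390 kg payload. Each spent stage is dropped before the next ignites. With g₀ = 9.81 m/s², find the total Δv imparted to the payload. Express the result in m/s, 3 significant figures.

Ignition mass of stage 1 = 74,800+5,400 + 15,700+2,110 + 5,130+795 + 1,390 = 105,325 kg.
Stage 1: m₀ = 105,325 kg, m_f = 105,325 − 74,800 = 30,525 kg; Δv = 280×9.81×ln(3.45) = 2746.8×1.2385 ≈ 3402 m/s.
Stage 2: m₀ = 25,125 kg, m_f = 25,125 − 15,700 = 9,425 kg; Δv = 332×9.81×ln(2.666) = 3256.9×0.9805 ≈ 3193 m/s.
Stage 3: m₀ = 7,315 kg, m_f = 7,315 − 5,130 = 2,185 kg; Δv = 301×9.81×ln(3.348) = 2952.8×1.2083 ≈ 3568 m/s.
Total Δv = 3402 + 3193 + 3568 = 10163 m/s.

Δv ≈ 10200 m/s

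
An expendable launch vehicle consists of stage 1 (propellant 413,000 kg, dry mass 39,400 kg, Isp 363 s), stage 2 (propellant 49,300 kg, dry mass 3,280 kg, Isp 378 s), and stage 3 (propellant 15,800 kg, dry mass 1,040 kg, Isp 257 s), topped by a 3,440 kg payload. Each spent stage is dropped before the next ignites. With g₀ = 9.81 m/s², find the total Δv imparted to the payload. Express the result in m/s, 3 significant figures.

Ignition mass of stage 1 = 413,000+39,400 + 49,300+3,280 + 15,800+1,040 + 3,440 = 525,260 kg.
Stage 1: m₀ = 525,260 kg, m_f = 525,260 − 413,000 = 112,260 kg; Δv = 363×9.81×ln(4.679) = 3561.0×1.5431 ≈ 5495 m/s.
Stage 2: m₀ = 72,860 kg, m_f = 72,860 − 49,300 = 23,560 kg; Δv = 378×9.81×ln(3.093) = 3708.2×1.1290 ≈ 4186 m/s.
Stage 3: m₀ = 20,280 kg, m_f = 20,280 − 15,800 = 4,480 kg; Δv = 257×9.81×ln(4.527) = 2521.2×1.5100 ≈ 3807 m/s.
Total Δv = 5495 + 4186 + 3807 = 13488 m/s.

Δv ≈ 13500 m/s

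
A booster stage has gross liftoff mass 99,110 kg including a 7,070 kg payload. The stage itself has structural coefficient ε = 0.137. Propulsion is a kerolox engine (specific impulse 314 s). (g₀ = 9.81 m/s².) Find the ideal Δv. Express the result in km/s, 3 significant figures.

Δv ≈ 4.98 km/s

Stage wet mass = m₀ − payload = 99,110 − 7,070 = 92,040 kg.
Stage dry mass = ε × stage wet mass = 0.137 × 92,040 = 12,609.5 kg.
Burnout mass m_f = stage dry + payload = 12,609.5 + 7,070 = 19,679.5 kg.
v_e = Isp · g₀ = 314 × 9.81 = 3080.3 m/s.
From the ideal rocket equation, Δv = v_e · ln(99,110/19,679.5) = 3080.3 × ln(5.036) = 3080.3 × 1.6167 ≈ 4980 m/s.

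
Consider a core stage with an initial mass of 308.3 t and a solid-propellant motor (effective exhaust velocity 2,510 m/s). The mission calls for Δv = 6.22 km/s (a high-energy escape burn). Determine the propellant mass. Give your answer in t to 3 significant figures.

propellant mass ≈ 282 t

Rocket equation: m₀/m_f = exp(Δv / v_e) = exp(6220 / 2510.0) = exp(2.4781) = 11.9185.
m_f = 308.3 / 11.9185 = 25.8673 t, so propellant = m₀ − m_f = 308.3 − 25.8673 = 282.4327 t.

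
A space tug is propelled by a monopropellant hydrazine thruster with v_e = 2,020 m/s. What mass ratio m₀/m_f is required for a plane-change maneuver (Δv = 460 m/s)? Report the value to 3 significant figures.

m₀/m_f = exp(Δv / v_e) = exp(460 / 2020.0) = exp(0.2277) = 1.2557.

mass ratio ≈ 1.26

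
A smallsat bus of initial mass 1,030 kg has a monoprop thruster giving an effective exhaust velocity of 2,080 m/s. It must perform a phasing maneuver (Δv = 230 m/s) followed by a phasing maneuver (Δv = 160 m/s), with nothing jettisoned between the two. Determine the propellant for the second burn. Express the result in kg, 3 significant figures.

propellant for the second burn ≈ 68.3 kg

After the first burn: m = 1030 × exp(−230/2080.0) = 1030 × 0.89532 = 922.18 kg.
After the second burn: m = 922.18 × exp(−160/2080.0) = 922.18 × 0.92596 = 853.902 kg.
Second-burn propellant = 922.18 − 853.902 = 68.278 kg.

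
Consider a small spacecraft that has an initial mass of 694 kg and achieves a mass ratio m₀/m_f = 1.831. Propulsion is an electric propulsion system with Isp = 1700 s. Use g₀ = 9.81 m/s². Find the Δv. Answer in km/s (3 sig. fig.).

v_e = Isp · g₀ = 1700 × 9.81 = 16677.0 m/s.
By the Tsiolkovsky rocket equation, Δv = v_e · ln(1.831) = 16677.0 × 0.6049 ≈ 10087.3 m/s.

Δv ≈ 10.1 km/s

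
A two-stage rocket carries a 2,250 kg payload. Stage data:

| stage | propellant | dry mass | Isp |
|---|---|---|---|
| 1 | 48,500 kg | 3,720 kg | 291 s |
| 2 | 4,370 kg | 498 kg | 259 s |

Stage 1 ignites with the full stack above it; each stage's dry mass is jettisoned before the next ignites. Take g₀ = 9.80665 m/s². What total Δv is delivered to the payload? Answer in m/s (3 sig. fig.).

Δv ≈ 7270 m/s

Ignition mass of stage 1 = 48,500+3,720 + 4,370+498 + 2,250 = 59,338 kg.
Stage 1: m₀ = 59,338 kg, m_f = 59,338 − 48,500 = 10,838 kg; Δv = 291×9.80665×ln(5.475) = 2853.7×1.7002 ≈ 4852 m/s.
Stage 2: m₀ = 7,118 kg, m_f = 7,118 − 4,370 = 2,748 kg; Δv = 259×9.80665×ln(2.59) = 2539.9×0.9518 ≈ 2417 m/s.
Total Δv = 4852 + 2417 = 7269 m/s.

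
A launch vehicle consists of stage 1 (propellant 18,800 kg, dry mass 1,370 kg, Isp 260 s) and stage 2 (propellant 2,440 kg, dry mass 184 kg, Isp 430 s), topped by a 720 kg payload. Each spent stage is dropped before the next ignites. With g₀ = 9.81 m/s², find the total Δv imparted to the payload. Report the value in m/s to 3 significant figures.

Ignition mass of stage 1 = 18,800+1,370 + 2,440+184 + 720 = 23,514 kg.
Stage 1: m₀ = 23,514 kg, m_f = 23,514 − 18,800 = 4,714 kg; Δv = 260×9.81×ln(4.988) = 2550.6×1.6071 ≈ 4099 m/s.
Stage 2: m₀ = 3,344 kg, m_f = 3,344 − 2,440 = 904 kg; Δv = 430×9.81×ln(3.699) = 4218.3×1.3081 ≈ 5518 m/s.
Total Δv = 4099 + 5518 = 9617 m/s.

Δv ≈ 9620 m/s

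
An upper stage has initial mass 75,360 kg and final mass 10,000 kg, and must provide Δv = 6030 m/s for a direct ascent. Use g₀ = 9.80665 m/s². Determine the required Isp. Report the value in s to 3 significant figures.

Isp ≈ 304 s

ln(m₀/m_f) = ln(75360/10000) = ln(7.536) = 2.0197.
v_e = Δv / ln(m₀/m_f) = 6030 / 2.0197 = 2985.6 m/s.
Isp = v_e / g₀ = 2985.6 / 9.80665 = 304.4 s.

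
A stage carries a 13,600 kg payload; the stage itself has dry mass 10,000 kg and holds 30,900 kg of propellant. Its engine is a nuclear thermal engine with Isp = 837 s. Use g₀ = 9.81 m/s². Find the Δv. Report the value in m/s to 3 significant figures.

v_e = Isp · g₀ = 837 × 9.81 = 8211.0 m/s.
m₀ = payload + dry + propellant = 13,600 + 10,000 + 30,900 = 54,500 kg.
m_f = payload + dry = 13,600 + 10,000 = 23,600 kg.
Using Δv = v_e ln(m₀/m_f): Δv = v_e · ln(m₀/m_f) = 8211.0 × ln(2.309) = 8211.0 × 0.8370 ≈ 6872.2 m/s.

Δv ≈ 6870 m/s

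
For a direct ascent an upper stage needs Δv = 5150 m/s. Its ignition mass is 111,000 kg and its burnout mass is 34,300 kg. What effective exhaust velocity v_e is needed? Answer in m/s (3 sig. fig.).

ln(m₀/m_f) = ln(111000/34300) = ln(3.236) = 1.1744.
v_e = Δv / ln(m₀/m_f) = 5150 / 1.1744 = 4385.3 m/s.

v_e ≈ 4390 m/s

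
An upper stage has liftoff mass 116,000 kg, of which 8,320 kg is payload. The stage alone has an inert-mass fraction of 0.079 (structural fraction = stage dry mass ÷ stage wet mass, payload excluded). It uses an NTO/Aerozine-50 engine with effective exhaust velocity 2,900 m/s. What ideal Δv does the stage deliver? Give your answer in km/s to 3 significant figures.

Stage wet mass = m₀ − payload = 116,000 − 8,320 = 107,680 kg.
Stage dry mass = ε × stage wet mass = 0.079 × 107,680 = 8,506.72 kg.
Burnout mass m_f = stage dry + payload = 8,506.72 + 8,320 = 16,826.72 kg.
Rocket equation: Δv = v_e · ln(116,000/16,826.72) = 2900.0 × ln(6.894) = 2900.0 × 1.9306 ≈ 5599 m/s.

Δv ≈ 5.60 km/s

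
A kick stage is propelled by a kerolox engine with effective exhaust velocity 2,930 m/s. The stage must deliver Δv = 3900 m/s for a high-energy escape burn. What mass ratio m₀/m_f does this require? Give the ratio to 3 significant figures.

mass ratio ≈ 3.79

m₀/m_f = exp(Δv / v_e) = exp(3900 / 2930.0) = exp(1.3311) = 3.7850.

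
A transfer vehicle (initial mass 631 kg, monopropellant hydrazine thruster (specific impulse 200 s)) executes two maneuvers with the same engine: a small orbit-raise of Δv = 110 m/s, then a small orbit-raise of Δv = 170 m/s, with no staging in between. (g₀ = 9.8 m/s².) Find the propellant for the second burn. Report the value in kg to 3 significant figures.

v_e = Isp · g₀ = 200 × 9.8 = 1960.0 m/s.
After the first burn: m = 631 × exp(−110/1960.0) = 631 × 0.94542 = 596.56 kg.
After the second burn: m = 596.56 × exp(−170/1960.0) = 596.56 × 0.91692 = 546.998 kg.
Second-burn propellant = 596.56 − 546.998 = 49.562 kg.

propellant for the second burn ≈ 49.6 kg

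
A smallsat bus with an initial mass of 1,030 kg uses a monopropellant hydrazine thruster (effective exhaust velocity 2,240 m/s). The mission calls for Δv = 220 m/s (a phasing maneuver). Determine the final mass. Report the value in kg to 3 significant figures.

final mass ≈ 934 kg

By the Tsiolkovsky rocket equation, m₀/m_f = exp(Δv / v_e) = exp(220 / 2240.0) = exp(0.0982) = 1.1032.
m_f = m₀ / 1.1032 = 1,030 / 1.1032 = 933.648 kg.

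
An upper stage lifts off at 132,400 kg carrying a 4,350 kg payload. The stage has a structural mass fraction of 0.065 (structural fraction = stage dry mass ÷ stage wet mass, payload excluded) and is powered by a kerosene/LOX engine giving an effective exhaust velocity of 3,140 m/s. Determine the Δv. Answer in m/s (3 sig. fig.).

Δv ≈ 7370 m/s

Stage wet mass = m₀ − payload = 132,400 − 4,350 = 128,050 kg.
Stage dry mass = ε × stage wet mass = 0.065 × 128,050 = 8,323.25 kg.
Burnout mass m_f = stage dry + payload = 8,323.25 + 4,350 = 12,673.25 kg.
Δv = v_e · ln(132,400/12,673.25) = 3140.0 × ln(10.45) = 3140.0 × 2.3463 ≈ 7367 m/s.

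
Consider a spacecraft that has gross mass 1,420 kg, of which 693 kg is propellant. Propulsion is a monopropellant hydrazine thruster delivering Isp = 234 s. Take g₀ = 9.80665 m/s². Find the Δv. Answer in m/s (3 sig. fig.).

v_e = Isp · g₀ = 234 × 9.80665 = 2294.8 m/s.
m_f = m₀ − m_prop = 1,420 − 693 = 727 kg.
By the Tsiolkovsky rocket equation, Δv = v_e · ln(m₀/m_f) = 2294.8 × ln(1.953) = 2294.8 × 0.6695 ≈ 1536.3 m/s.

Δv ≈ 1540 m/s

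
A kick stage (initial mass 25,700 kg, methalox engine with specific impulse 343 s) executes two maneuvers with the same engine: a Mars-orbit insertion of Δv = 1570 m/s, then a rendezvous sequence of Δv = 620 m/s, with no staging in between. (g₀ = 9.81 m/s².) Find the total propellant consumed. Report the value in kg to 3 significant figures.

v_e = Isp · g₀ = 343 × 9.81 = 3364.8 m/s.
After the first burn: m = 25700 × exp(−1570/3364.8) = 25700 × 0.62714 = 16,117.5 kg.
After the second burn: m = 16,117.5 × exp(−620/3364.8) = 16,117.5 × 0.83172 = 13,405.2 kg.
Total propellant = m₀ − m_final = 25700 − 13,405.2 = 12,294.8 kg.

total propellant consumed ≈ 12300 kg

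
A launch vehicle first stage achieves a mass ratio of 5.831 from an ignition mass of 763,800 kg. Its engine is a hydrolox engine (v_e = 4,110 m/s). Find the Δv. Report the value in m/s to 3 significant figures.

Δv ≈ 7250 m/s

By the Tsiolkovsky rocket equation, Δv = v_e · ln(5.831) = 4110.0 × 1.7632 ≈ 7246.7 m/s.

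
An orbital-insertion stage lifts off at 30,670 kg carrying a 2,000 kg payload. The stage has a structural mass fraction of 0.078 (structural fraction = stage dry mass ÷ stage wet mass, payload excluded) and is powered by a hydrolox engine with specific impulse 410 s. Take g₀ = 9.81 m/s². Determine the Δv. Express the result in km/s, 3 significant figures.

Δv ≈ 7.96 km/s

Stage wet mass = m₀ − payload = 30,670 − 2,000 = 28,670 kg.
Stage dry mass = ε × stage wet mass = 0.078 × 28,670 = 2,236.26 kg.
Burnout mass m_f = stage dry + payload = 2,236.26 + 2,000 = 4,236.26 kg.
v_e = Isp · g₀ = 410 × 9.81 = 4022.1 m/s.
Δv = v_e · ln(30,670/4,236.26) = 4022.1 × ln(7.24) = 4022.1 × 1.9796 ≈ 7962 m/s.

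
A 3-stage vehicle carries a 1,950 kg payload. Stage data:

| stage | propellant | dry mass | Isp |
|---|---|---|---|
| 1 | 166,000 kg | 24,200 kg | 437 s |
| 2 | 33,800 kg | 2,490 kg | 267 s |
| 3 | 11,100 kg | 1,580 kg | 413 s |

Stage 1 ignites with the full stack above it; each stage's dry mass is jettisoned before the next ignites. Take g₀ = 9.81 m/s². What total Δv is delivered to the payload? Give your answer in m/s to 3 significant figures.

Ignition mass of stage 1 = 166,000+24,200 + 33,800+2,490 + 11,100+1,580 + 1,950 = 241,120 kg.
Stage 1: m₀ = 241,120 kg, m_f = 241,120 − 166,000 = 75,120 kg; Δv = 437×9.81×ln(3.21) = 4287.0×1.1662 ≈ 4999 m/s.
Stage 2: m₀ = 50,920 kg, m_f = 50,920 − 33,800 = 17,120 kg; Δv = 267×9.81×ln(2.974) = 2619.3×1.0900 ≈ 2855 m/s.
Stage 3: m₀ = 14,630 kg, m_f = 14,630 − 11,100 = 3,530 kg; Δv = 413×9.81×ln(4.144) = 4051.5×1.4218 ≈ 5760 m/s.
Total Δv = 4999 + 2855 + 5760 = 13614 m/s.

Δv ≈ 13600 m/s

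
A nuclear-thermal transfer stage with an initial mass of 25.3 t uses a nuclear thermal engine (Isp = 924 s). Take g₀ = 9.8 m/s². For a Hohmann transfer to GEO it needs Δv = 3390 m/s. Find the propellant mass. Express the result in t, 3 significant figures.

v_e = Isp · g₀ = 924 × 9.8 = 9055.2 m/s.
m₀/m_f = exp(Δv / v_e) = exp(3390 / 9055.2) = exp(0.3744) = 1.4541.
m_f = 25.3 / 1.4541 = 17.3991 t, so propellant = m₀ − m_f = 25.3 − 17.3991 = 7.9009 t.

propellant mass ≈ 7.90 t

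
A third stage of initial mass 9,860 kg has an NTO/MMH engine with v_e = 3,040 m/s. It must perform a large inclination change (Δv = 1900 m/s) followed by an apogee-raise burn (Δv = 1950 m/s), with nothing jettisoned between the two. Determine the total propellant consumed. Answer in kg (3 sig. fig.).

After the first burn: m = 9860 × exp(−1900/3040.0) = 9860 × 0.53526 = 5,277.66 kg.
After the second burn: m = 5,277.66 × exp(−1950/3040.0) = 5,277.66 × 0.52653 = 2,778.85 kg.
Total propellant = m₀ − m_final = 9860 − 2,778.85 = 7,081.15 kg.

total propellant consumed ≈ 7080 kg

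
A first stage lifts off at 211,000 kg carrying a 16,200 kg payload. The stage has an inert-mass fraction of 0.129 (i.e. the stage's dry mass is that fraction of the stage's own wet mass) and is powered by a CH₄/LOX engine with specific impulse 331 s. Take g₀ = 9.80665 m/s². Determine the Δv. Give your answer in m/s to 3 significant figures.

Stage wet mass = m₀ − payload = 211,000 − 16,200 = 194,800 kg.
Stage dry mass = ε × stage wet mass = 0.129 × 194,800 = 25,129.2 kg.
Burnout mass m_f = stage dry + payload = 25,129.2 + 16,200 = 41,329.2 kg.
v_e = Isp · g₀ = 331 × 9.80665 = 3246.0 m/s.
Δv = v_e · ln(211,000/41,329.2) = 3246.0 × ln(5.105) = 3246.0 × 1.6303 ≈ 5292 m/s.

Δv ≈ 5290 m/s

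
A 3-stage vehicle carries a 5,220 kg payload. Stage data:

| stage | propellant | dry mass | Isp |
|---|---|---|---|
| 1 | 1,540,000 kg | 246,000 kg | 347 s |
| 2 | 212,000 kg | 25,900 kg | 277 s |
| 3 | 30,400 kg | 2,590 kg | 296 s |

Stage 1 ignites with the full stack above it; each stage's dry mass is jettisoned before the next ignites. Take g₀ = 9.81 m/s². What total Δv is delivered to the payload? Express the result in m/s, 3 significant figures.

Δv ≈ 13300 m/s

Ignition mass of stage 1 = 1,540,000+246,000 + 212,000+25,900 + 30,400+2,590 + 5,220 = 2,062,110 kg.
Stage 1: m₀ = 2,062,110 kg, m_f = 2,062,110 − 1,540,000 = 522,110 kg; Δv = 347×9.81×ln(3.95) = 3404.1×1.3736 ≈ 4676 m/s.
Stage 2: m₀ = 276,110 kg, m_f = 276,110 − 212,000 = 64,110 kg; Δv = 277×9.81×ln(4.307) = 2717.4×1.4602 ≈ 3968 m/s.
Stage 3: m₀ = 38,210 kg, m_f = 38,210 − 30,400 = 7,810 kg; Δv = 296×9.81×ln(4.892) = 2903.8×1.5877 ≈ 4610 m/s.
Total Δv = 4676 + 3968 + 4610 = 13254 m/s.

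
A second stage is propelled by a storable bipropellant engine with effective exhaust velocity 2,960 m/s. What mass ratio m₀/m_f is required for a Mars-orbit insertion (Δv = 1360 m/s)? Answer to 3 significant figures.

mass ratio ≈ 1.58

Using Δv = v_e ln(m₀/m_f): m₀/m_f = exp(Δv / v_e) = exp(1360 / 2960.0) = exp(0.4595) = 1.5832.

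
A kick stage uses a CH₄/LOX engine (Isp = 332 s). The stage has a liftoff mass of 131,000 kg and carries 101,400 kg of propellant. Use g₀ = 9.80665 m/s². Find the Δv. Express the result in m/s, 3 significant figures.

Δv ≈ 4840 m/s

v_e = Isp · g₀ = 332 × 9.80665 = 3255.8 m/s.
m_f = m₀ − m_prop = 131,000 − 101,400 = 29,600 kg.
Δv = v_e · ln(m₀/m_f) = 3255.8 × ln(4.426) = 3255.8 × 1.4874 ≈ 4842.8 m/s.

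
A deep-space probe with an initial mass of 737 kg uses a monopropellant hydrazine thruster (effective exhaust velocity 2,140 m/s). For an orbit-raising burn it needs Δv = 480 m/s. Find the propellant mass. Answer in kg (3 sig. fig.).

By the Tsiolkovsky rocket equation, m₀/m_f = exp(Δv / v_e) = exp(480 / 2140.0) = exp(0.2243) = 1.2514.
m_f = 737 / 1.2514 = 588.94 kg, so propellant = m₀ − m_f = 737 − 588.94 = 148.06 kg.

propellant mass ≈ 148 kg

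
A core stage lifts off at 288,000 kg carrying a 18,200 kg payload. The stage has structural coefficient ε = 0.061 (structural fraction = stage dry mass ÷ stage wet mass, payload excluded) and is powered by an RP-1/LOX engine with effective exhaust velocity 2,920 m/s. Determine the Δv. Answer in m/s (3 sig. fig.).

Δv ≈ 6180 m/s

Stage wet mass = m₀ − payload = 288,000 − 18,200 = 269,800 kg.
Stage dry mass = ε × stage wet mass = 0.061 × 269,800 = 16,457.8 kg.
Burnout mass m_f = stage dry + payload = 16,457.8 + 18,200 = 34,657.8 kg.
Rocket equation: Δv = v_e · ln(288,000/34,657.8) = 2920.0 × ln(8.31) = 2920.0 × 2.1174 ≈ 6183 m/s.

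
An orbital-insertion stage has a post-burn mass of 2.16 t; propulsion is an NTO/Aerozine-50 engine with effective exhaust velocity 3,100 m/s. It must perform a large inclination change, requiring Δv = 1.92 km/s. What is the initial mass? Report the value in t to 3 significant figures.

initial mass ≈ 4.01 t

By the Tsiolkovsky rocket equation, m₀/m_f = exp(Δv / v_e) = exp(1920 / 3100.0) = exp(0.6194) = 1.8577.
m₀ = m_f × 1.8577 = 2.16 × 1.8577 = 4.01263 t.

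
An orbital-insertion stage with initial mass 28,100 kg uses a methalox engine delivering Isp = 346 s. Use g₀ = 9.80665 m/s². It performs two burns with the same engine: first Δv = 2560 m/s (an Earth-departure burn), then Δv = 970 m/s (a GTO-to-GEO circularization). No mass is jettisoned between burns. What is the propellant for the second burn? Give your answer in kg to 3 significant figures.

v_e = Isp · g₀ = 346 × 9.80665 = 3393.1 m/s.
After the first burn: m = 28100 × exp(−2560/3393.1) = 28100 × 0.47026 = 13,214.3 kg.
After the second burn: m = 13,214.3 × exp(−970/3393.1) = 13,214.3 × 0.75136 = 9,928.7 kg.
Second-burn propellant = 13,214.3 − 9,928.7 = 3,285.6 kg.

propellant for the second burn ≈ 3290 kg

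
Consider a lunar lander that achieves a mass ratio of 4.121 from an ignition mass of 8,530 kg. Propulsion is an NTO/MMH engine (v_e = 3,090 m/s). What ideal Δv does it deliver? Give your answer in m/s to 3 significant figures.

Using Δv = v_e ln(m₀/m_f): Δv = v_e · ln(4.121) = 3090.0 × 1.4161 ≈ 4375.7 m/s.

Δv ≈ 4380 m/s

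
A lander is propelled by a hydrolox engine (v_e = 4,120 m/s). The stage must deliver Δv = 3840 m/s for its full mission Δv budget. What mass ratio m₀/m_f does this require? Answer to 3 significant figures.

m₀/m_f = exp(Δv / v_e) = exp(3840 / 4120.0) = exp(0.9320) = 2.5397.

mass ratio ≈ 2.54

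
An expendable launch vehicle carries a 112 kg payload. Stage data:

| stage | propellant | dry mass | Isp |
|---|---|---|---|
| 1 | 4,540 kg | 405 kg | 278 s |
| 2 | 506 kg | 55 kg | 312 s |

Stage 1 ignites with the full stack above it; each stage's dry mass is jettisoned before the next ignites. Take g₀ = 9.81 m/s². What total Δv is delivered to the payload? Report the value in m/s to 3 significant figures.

Δv ≈ 8770 m/s

Ignition mass of stage 1 = 4,540+405 + 506+55 + 112 = 5,618 kg.
Stage 1: m₀ = 5,618 kg, m_f = 5,618 − 4,540 = 1,078 kg; Δv = 278×9.81×ln(5.212) = 2727.2×1.6509 ≈ 4502 m/s.
Stage 2: m₀ = 673 kg, m_f = 673 − 506 = 167 kg; Δv = 312×9.81×ln(4.03) = 3060.7×1.3938 ≈ 4266 m/s.
Total Δv = 4502 + 4266 = 8768 m/s.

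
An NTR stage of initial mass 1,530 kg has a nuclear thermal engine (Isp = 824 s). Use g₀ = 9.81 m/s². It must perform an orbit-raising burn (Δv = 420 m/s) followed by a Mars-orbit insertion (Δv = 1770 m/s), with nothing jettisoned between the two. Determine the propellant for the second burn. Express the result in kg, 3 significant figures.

propellant for the second burn ≈ 286 kg

v_e = Isp · g₀ = 824 × 9.81 = 8083.4 m/s.
After the first burn: m = 1530 × exp(−420/8083.4) = 1530 × 0.94937 = 1,452.54 kg.
After the second burn: m = 1,452.54 × exp(−1770/8083.4) = 1,452.54 × 0.80335 = 1,166.9 kg.
Second-burn propellant = 1,452.54 − 1,166.9 = 285.64 kg.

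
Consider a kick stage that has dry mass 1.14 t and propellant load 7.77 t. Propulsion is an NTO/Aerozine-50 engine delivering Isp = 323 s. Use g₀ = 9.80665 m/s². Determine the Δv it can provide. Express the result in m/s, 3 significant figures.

Δv ≈ 6510 m/s

v_e = Isp · g₀ = 323 × 9.80665 = 3167.5 m/s.
m₀ = m_dry + m_prop = 1.14 + 7.77 = 8.91 t.
From the ideal rocket equation, Δv = v_e · ln(m₀/m_f) = 3167.5 × ln(7.816) = 3167.5 × 2.0561 ≈ 6512.9 m/s.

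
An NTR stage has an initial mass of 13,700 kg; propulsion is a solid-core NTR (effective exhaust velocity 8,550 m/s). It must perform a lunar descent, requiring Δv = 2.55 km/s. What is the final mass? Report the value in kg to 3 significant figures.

Rocket equation: m₀/m_f = exp(Δv / v_e) = exp(2550 / 8550.0) = exp(0.2982) = 1.3475.
m_f = m₀ / 1.3475 = 13,700 / 1.3475 = 10,167 kg.

final mass ≈ 10200 kg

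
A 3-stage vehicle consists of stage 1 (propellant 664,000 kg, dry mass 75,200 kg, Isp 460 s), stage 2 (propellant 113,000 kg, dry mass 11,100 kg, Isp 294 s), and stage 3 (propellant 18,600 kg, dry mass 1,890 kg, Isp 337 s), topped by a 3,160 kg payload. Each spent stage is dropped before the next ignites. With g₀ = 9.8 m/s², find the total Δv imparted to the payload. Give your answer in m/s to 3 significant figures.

Δv ≈ 15500 m/s

Ignition mass of stage 1 = 664,000+75,200 + 113,000+11,100 + 18,600+1,890 + 3,160 = 886,950 kg.
Stage 1: m₀ = 886,950 kg, m_f = 886,950 − 664,000 = 222,950 kg; Δv = 460×9.8×ln(3.978) = 4508.0×1.3808 ≈ 6225 m/s.
Stage 2: m₀ = 147,750 kg, m_f = 147,750 − 113,000 = 34,750 kg; Δv = 294×9.8×ln(4.252) = 2881.2×1.4473 ≈ 4170 m/s.
Stage 3: m₀ = 23,650 kg, m_f = 23,650 − 18,600 = 5,050 kg; Δv = 337×9.8×ln(4.683) = 3302.6×1.5440 ≈ 5099 m/s.
Total Δv = 6225 + 4170 + 5099 = 15494 m/s.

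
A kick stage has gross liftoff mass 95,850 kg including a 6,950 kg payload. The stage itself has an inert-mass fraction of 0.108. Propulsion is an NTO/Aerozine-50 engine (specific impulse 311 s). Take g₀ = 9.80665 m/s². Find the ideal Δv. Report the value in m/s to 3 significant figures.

Stage wet mass = m₀ − payload = 95,850 − 6,950 = 88,900 kg.
Stage dry mass = ε × stage wet mass = 0.108 × 88,900 = 9,601.2 kg.
Burnout mass m_f = stage dry + payload = 9,601.2 + 6,950 = 16,551.2 kg.
v_e = Isp · g₀ = 311 × 9.80665 = 3049.9 m/s.
Δv = v_e · ln(95,850/16,551.2) = 3049.9 × ln(5.791) = 3049.9 × 1.7563 ≈ 5357 m/s.

Δv ≈ 5360 m/s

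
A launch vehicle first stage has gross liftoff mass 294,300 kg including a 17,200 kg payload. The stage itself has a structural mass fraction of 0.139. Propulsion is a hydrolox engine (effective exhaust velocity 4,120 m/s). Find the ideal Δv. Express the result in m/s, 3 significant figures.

Stage wet mass = m₀ − payload = 294,300 − 17,200 = 277,100 kg.
Stage dry mass = ε × stage wet mass = 0.139 × 277,100 = 38,516.9 kg.
Burnout mass m_f = stage dry + payload = 38,516.9 + 17,200 = 55,716.9 kg.
Δv = v_e · ln(294,300/55,716.9) = 4120.0 × ln(5.282) = 4120.0 × 1.6643 ≈ 6857 m/s.

Δv ≈ 6860 m/s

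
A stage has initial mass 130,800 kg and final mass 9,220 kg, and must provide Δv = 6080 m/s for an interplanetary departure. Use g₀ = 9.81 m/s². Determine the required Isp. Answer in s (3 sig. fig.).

Isp ≈ 234 s

ln(m₀/m_f) = ln(130800/9220) = ln(14.19) = 2.6523.
From the ideal rocket equation, v_e = Δv / ln(m₀/m_f) = 6080 / 2.6523 = 2292.4 m/s.
Isp = v_e / g₀ = 2292.4 / 9.81 = 233.7 s.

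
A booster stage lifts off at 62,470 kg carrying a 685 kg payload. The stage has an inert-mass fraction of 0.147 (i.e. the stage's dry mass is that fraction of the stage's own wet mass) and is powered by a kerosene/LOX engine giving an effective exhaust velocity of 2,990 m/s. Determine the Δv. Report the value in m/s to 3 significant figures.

Stage wet mass = m₀ − payload = 62,470 − 685 = 61,785 kg.
Stage dry mass = ε × stage wet mass = 0.147 × 61,785 = 9,082.4 kg.
Burnout mass m_f = stage dry + payload = 9,082.4 + 685 = 9,767.4 kg.
Δv = v_e · ln(62,470/9,767.4) = 2990.0 × ln(6.396) = 2990.0 × 1.8556 ≈ 5548 m/s.

Δv ≈ 5550 m/s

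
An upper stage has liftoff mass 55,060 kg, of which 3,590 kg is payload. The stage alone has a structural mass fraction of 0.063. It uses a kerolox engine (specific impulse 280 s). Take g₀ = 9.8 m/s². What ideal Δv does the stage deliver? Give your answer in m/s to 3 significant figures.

Stage wet mass = m₀ − payload = 55,060 − 3,590 = 51,470 kg.
Stage dry mass = ε × stage wet mass = 0.063 × 51,470 = 3,242.61 kg.
Burnout mass m_f = stage dry + payload = 3,242.61 + 3,590 = 6,832.61 kg.
v_e = Isp · g₀ = 280 × 9.8 = 2744.0 m/s.
Rocket equation: Δv = v_e · ln(55,060/6,832.61) = 2744.0 × ln(8.058) = 2744.0 × 2.0867 ≈ 5726 m/s.

Δv ≈ 5730 m/s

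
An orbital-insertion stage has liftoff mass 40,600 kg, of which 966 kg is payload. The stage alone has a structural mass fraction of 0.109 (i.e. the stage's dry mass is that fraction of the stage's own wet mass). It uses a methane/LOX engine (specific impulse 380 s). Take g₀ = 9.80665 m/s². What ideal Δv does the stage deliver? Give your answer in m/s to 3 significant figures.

Δv ≈ 7600 m/s

Stage wet mass = m₀ − payload = 40,600 − 966 = 39,634 kg.
Stage dry mass = ε × stage wet mass = 0.109 × 39,634 = 4,320.11 kg.
Burnout mass m_f = stage dry + payload = 4,320.11 + 966 = 5,286.11 kg.
v_e = Isp · g₀ = 380 × 9.80665 = 3726.5 m/s.
Rocket equation: Δv = v_e · ln(40,600/5,286.11) = 3726.5 × ln(7.681) = 3726.5 × 2.0387 ≈ 7597 m/s.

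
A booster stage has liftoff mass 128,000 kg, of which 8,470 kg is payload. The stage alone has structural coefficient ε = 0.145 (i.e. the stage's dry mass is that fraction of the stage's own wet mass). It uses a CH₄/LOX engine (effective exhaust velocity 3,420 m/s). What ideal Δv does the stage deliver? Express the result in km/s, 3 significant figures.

Δv ≈ 5.48 km/s

Stage wet mass = m₀ − payload = 128,000 − 8,470 = 119,530 kg.
Stage dry mass = ε × stage wet mass = 0.145 × 119,530 = 17,331.9 kg.
Burnout mass m_f = stage dry + payload = 17,331.9 + 8,470 = 25,801.9 kg.
Δv = v_e · ln(128,000/25,801.9) = 3420.0 × ln(4.961) = 3420.0 × 1.6016 ≈ 5477 m/s.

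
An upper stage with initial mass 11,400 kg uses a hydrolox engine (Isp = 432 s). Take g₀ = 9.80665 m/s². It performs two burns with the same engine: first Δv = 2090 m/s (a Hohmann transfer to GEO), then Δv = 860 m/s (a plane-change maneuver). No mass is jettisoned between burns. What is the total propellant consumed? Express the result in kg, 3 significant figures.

total propellant consumed ≈ 5720 kg

v_e = Isp · g₀ = 432 × 9.80665 = 4236.5 m/s.
After the first burn: m = 11400 × exp(−2090/4236.5) = 11400 × 0.61059 = 6,960.73 kg.
After the second burn: m = 6,960.73 × exp(−860/4236.5) = 6,960.73 × 0.81628 = 5,681.9 kg.
Total propellant = m₀ − m_final = 11400 − 5,681.9 = 5,718.1 kg.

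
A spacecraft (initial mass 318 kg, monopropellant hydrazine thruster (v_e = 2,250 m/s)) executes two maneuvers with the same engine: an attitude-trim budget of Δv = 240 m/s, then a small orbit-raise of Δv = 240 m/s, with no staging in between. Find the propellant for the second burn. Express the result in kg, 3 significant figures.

propellant for the second burn ≈ 28.9 kg

After the first burn: m = 318 × exp(−240/2250.0) = 318 × 0.89883 = 285.828 kg.
After the second burn: m = 285.828 × exp(−240/2250.0) = 285.828 × 0.89883 = 256.911 kg.
Second-burn propellant = 285.828 − 256.911 = 28.917 kg.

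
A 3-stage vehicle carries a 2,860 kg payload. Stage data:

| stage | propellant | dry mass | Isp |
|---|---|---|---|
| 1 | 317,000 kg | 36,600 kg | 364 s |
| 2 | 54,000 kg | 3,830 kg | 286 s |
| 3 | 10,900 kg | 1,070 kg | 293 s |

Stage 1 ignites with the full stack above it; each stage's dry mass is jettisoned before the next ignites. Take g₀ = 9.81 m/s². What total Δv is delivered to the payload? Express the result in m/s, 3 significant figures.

Δv ≈ 12500 m/s

Ignition mass of stage 1 = 317,000+36,600 + 54,000+3,830 + 10,900+1,070 + 2,860 = 426,260 kg.
Stage 1: m₀ = 426,260 kg, m_f = 426,260 − 317,000 = 109,260 kg; Δv = 364×9.81×ln(3.901) = 3570.8×1.3613 ≈ 4861 m/s.
Stage 2: m₀ = 72,660 kg, m_f = 72,660 − 54,000 = 18,660 kg; Δv = 286×9.81×ln(3.894) = 2805.7×1.3594 ≈ 3814 m/s.
Stage 3: m₀ = 14,830 kg, m_f = 14,830 − 10,900 = 3,930 kg; Δv = 293×9.81×ln(3.774) = 2874.3×1.3280 ≈ 3817 m/s.
Total Δv = 4861 + 3814 + 3817 = 12492 m/s.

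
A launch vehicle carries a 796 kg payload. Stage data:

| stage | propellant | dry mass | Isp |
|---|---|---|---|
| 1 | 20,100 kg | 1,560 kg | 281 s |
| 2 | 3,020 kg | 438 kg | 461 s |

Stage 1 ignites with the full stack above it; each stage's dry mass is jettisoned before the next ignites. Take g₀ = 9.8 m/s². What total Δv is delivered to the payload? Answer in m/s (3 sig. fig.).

Δv ≈ 9710 m/s

Ignition mass of stage 1 = 20,100+1,560 + 3,020+438 + 796 = 25,914 kg.
Stage 1: m₀ = 25,914 kg, m_f = 25,914 − 20,100 = 5,814 kg; Δv = 281×9.8×ln(4.457) = 2753.8×1.4945 ≈ 4116 m/s.
Stage 2: m₀ = 4,254 kg, m_f = 4,254 − 3,020 = 1,234 kg; Δv = 461×9.8×ln(3.447) = 4517.8×1.2376 ≈ 5591 m/s.
Total Δv = 4116 + 5591 = 9707 m/s.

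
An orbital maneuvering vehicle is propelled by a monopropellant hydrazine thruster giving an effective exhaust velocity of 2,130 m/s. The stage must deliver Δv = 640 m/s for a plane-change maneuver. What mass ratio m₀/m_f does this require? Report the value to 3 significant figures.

m₀/m_f = exp(Δv / v_e) = exp(640 / 2130.0) = exp(0.3005) = 1.3505.

mass ratio ≈ 1.35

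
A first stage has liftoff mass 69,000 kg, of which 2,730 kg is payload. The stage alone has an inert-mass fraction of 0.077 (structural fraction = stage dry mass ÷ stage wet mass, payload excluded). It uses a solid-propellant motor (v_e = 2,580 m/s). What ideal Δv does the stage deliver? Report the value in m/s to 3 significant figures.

Stage wet mass = m₀ − payload = 69,000 − 2,730 = 66,270 kg.
Stage dry mass = ε × stage wet mass = 0.077 × 66,270 = 5,102.79 kg.
Burnout mass m_f = stage dry + payload = 5,102.79 + 2,730 = 7,832.79 kg.
Δv = v_e · ln(69,000/7,832.79) = 2580.0 × ln(8.809) = 2580.0 × 2.1758 ≈ 5614 m/s.

Δv ≈ 5610 m/s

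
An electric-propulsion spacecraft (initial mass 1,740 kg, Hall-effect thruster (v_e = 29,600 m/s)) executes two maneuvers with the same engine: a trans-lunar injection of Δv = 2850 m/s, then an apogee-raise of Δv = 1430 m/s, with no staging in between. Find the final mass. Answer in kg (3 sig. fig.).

final mass ≈ 1510 kg

After the first burn: m = 1740 × exp(−2850/29600.0) = 1740 × 0.90821 = 1,580.29 kg.
After the second burn: m = 1,580.29 × exp(−1430/29600.0) = 1,580.29 × 0.95284 = 1,505.76 kg.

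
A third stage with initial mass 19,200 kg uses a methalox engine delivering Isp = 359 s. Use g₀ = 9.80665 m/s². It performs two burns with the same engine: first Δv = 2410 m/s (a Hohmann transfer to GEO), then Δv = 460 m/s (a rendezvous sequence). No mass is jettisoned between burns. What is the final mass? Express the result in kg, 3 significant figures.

v_e = Isp · g₀ = 359 × 9.80665 = 3520.6 m/s.
After the first burn: m = 19200 × exp(−2410/3520.6) = 19200 × 0.50432 = 9,682.94 kg.
After the second burn: m = 9,682.94 × exp(−460/3520.6) = 9,682.94 × 0.87752 = 8,496.97 kg.

final mass ≈ 8500 kg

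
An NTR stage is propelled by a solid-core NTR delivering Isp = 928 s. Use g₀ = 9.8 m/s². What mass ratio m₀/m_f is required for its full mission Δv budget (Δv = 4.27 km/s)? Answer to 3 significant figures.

v_e = Isp · g₀ = 928 × 9.8 = 9094.4 m/s.
By the Tsiolkovsky rocket equation, m₀/m_f = exp(Δv / v_e) = exp(4270 / 9094.4) = exp(0.4695) = 1.5992.

mass ratio ≈ 1.60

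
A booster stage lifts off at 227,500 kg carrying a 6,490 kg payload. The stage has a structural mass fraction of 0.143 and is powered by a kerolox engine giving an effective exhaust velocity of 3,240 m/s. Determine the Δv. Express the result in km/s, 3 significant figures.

Δv ≈ 5.79 km/s

Stage wet mass = m₀ − payload = 227,500 − 6,490 = 221,010 kg.
Stage dry mass = ε × stage wet mass = 0.143 × 221,010 = 31,604.4 kg.
Burnout mass m_f = stage dry + payload = 31,604.4 + 6,490 = 38,094.4 kg.
Δv = v_e · ln(227,500/38,094.4) = 3240.0 × ln(5.972) = 3240.0 × 1.7871 ≈ 5790 m/s.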